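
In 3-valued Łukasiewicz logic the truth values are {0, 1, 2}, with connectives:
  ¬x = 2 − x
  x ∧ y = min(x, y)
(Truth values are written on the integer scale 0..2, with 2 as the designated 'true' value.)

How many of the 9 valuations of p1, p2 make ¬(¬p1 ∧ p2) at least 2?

5

p1 = 0, p2 = 0 ↦ 2  ≥
p1 = 0, p2 = 1 ↦ 1  <
p1 = 0, p2 = 2 ↦ 0  <
p1 = 1, p2 = 0 ↦ 2  ≥
p1 = 1, p2 = 1 ↦ 1  <
p1 = 1, p2 = 2 ↦ 1  <
p1 = 2, p2 = 0 ↦ 2  ≥
p1 = 2, p2 = 1 ↦ 2  ≥
p1 = 2, p2 = 2 ↦ 2  ≥
So 5 of the 9 assignments meet the threshold.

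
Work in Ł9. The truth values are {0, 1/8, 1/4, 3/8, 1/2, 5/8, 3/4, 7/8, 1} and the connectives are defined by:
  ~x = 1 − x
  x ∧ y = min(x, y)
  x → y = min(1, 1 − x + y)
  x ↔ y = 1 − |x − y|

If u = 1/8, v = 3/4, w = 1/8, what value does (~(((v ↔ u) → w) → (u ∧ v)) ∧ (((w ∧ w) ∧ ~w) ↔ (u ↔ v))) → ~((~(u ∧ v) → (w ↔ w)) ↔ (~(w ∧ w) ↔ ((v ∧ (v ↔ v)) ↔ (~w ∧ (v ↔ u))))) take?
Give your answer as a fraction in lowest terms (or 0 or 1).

v ↔ u = 3/4 ↔ 1/8 = 3/8
(v ↔ u) → w = 3/8 → 1/8 = 3/4
u ∧ v = 1/8 ∧ 3/4 = 1/8
((v ↔ u) → w) → (u ∧ v) = 3/4 → 1/8 = 3/8
~(((v ↔ u) → w) → (u ∧ v)) = ~3/8 = 5/8
w ∧ w = 1/8 ∧ 1/8 = 1/8
~w = ~1/8 = 7/8
(w ∧ w) ∧ ~w = 1/8 ∧ 7/8 = 1/8
u ↔ v = 1/8 ↔ 3/4 = 3/8
((w ∧ w) ∧ ~w) ↔ (u ↔ v) = 1/8 ↔ 3/8 = 3/4
~(((v ↔ u) → w) → (u ∧ v)) ∧ (((w ∧ w) ∧ ~w) ↔ (u ↔ v)) = 5/8 ∧ 3/4 = 5/8
u ∧ v = 1/8 ∧ 3/4 = 1/8
~(u ∧ v) = ~1/8 = 7/8
w ↔ w = 1/8 ↔ 1/8 = 1
~(u ∧ v) → (w ↔ w) = 7/8 → 1 = 1
w ∧ w = 1/8 ∧ 1/8 = 1/8
~(w ∧ w) = ~1/8 = 7/8
v ↔ v = 3/4 ↔ 3/4 = 1
v ∧ (v ↔ v) = 3/4 ∧ 1 = 3/4
~w = ~1/8 = 7/8
v ↔ u = 3/4 ↔ 1/8 = 3/8
~w ∧ (v ↔ u) = 7/8 ∧ 3/8 = 3/8
(v ∧ (v ↔ v)) ↔ (~w ∧ (v ↔ u)) = 3/4 ↔ 3/8 = 5/8
~(w ∧ w) ↔ ((v ∧ (v ↔ v)) ↔ (~w ∧ (v ↔ u))) = 7/8 ↔ 5/8 = 3/4
(~(u ∧ v) → (w ↔ w)) ↔ (~(w ∧ w) ↔ ((v ∧ (v ↔ v)) ↔ (~w ∧ (v ↔ u)))) = 1 ↔ 3/4 = 3/4
~((~(u ∧ v) → (w ↔ w)) ↔ (~(w ∧ w) ↔ ((v ∧ (v ↔ v)) ↔ (~w ∧ (v ↔ u))))) = ~3/4 = 1/4
(~(((v ↔ u) → w) → (u ∧ v)) ∧ (((w ∧ w) ∧ ~w) ↔ (u ↔ v))) → ~((~(u ∧ v) → (w ↔ w)) ↔ (~(w ∧ w) ↔ ((v ∧ (v ↔ v)) ↔ (~w ∧ (v ↔ u))))) = 5/8 → 1/4 = 5/8

5/8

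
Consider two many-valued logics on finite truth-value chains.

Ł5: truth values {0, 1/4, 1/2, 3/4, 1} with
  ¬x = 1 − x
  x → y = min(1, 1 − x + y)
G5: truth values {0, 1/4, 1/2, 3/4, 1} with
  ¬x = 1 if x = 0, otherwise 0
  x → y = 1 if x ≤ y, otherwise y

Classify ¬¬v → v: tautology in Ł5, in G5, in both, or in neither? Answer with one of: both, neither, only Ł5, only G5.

In Ł5: every assignment gives 1 — tautology.
In G5: at v = 1/4 the value is 1/4 — not a tautology.

only Ł5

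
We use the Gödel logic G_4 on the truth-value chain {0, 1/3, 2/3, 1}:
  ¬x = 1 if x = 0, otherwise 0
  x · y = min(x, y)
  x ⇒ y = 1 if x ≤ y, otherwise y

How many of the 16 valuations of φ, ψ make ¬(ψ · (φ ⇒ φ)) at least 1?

φ = 0, ψ = 0 ↦ 1  ≥
φ = 0, ψ = 1/3 ↦ 0  <
φ = 0, ψ = 2/3 ↦ 0  <
φ = 0, ψ = 1 ↦ 0  <
φ = 1/3, ψ = 0 ↦ 1  ≥
φ = 1/3, ψ = 1/3 ↦ 0  <
φ = 1/3, ψ = 2/3 ↦ 0  <
φ = 1/3, ψ = 1 ↦ 0  <
φ = 2/3, ψ = 0 ↦ 1  ≥
φ = 2/3, ψ = 1/3 ↦ 0  <
φ = 2/3, ψ = 2/3 ↦ 0  <
φ = 2/3, ψ = 1 ↦ 0  <
φ = 1, ψ = 0 ↦ 1  ≥
φ = 1, ψ = 1/3 ↦ 0  <
φ = 1, ψ = 2/3 ↦ 0  <
φ = 1, ψ = 1 ↦ 0  <
So 4 of the 16 assignments meet the threshold.

4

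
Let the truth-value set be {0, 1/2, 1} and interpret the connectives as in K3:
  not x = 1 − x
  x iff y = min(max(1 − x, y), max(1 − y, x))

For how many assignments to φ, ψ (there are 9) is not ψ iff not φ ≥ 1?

φ = 0, ψ = 0 ↦ 1  ≥
φ = 0, ψ = 1/2 ↦ 1/2  <
φ = 0, ψ = 1 ↦ 0  <
φ = 1/2, ψ = 0 ↦ 1/2  <
φ = 1/2, ψ = 1/2 ↦ 1/2  <
φ = 1/2, ψ = 1 ↦ 1/2  <
φ = 1, ψ = 0 ↦ 0  <
φ = 1, ψ = 1/2 ↦ 1/2  <
φ = 1, ψ = 1 ↦ 1  ≥
So 2 of the 9 assignments meet the threshold.

2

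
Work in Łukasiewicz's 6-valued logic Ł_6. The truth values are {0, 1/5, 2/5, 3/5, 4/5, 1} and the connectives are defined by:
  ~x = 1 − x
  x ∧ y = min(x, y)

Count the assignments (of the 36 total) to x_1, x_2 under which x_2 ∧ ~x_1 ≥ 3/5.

9

value 1: 1 assignment (counts)
value 4/5: 3 assignments (counts)
value 3/5: 5 assignments (counts)
value 2/5: 7 assignments
value 1/5: 9 assignments
value 0: 11 assignments
So 9 of the 36 assignments meet the threshold.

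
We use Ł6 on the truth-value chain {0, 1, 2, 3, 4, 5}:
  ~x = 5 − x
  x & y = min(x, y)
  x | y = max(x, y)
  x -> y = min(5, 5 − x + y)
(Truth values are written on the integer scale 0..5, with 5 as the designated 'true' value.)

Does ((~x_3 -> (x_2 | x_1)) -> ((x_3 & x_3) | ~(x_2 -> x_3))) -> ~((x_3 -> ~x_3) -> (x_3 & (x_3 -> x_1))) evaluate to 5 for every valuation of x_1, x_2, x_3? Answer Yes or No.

Counterexample: take x_1 = 0, x_2 = 0, x_3 = 1.
~x_3 = ~1 = 4
x_2 | x_1 = 0 | 0 = 0
~x_3 -> (x_2 | x_1) = 4 -> 0 = 1
x_3 & x_3 = 1 & 1 = 1
x_2 -> x_3 = 0 -> 1 = 5
~(x_2 -> x_3) = ~5 = 0
(x_3 & x_3) | ~(x_2 -> x_3) = 1 | 0 = 1
(~x_3 -> (x_2 | x_1)) -> ((x_3 & x_3) | ~(x_2 -> x_3)) = 1 -> 1 = 5
~x_3 = ~1 = 4
x_3 -> ~x_3 = 1 -> 4 = 5
x_3 -> x_1 = 1 -> 0 = 4
x_3 & (x_3 -> x_1) = 1 & 4 = 1
(x_3 -> ~x_3) -> (x_3 & (x_3 -> x_1)) = 5 -> 1 = 1
~((x_3 -> ~x_3) -> (x_3 & (x_3 -> x_1))) = ~1 = 4
((~x_3 -> (x_2 | x_1)) -> ((x_3 & x_3) | ~(x_2 -> x_3))) -> ~((x_3 -> ~x_3) -> (x_3 & (x_3 -> x_1))) = 5 -> 4 = 4
This gives 4 ≠ 5.

No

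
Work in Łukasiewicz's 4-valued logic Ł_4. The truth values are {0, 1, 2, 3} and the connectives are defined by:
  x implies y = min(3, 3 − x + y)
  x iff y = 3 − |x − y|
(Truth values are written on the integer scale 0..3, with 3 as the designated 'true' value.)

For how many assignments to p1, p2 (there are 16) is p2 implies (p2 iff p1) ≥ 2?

p1 = 0, p2 = 0 ↦ 3  ≥
p1 = 0, p2 = 1 ↦ 3  ≥
p1 = 0, p2 = 2 ↦ 2  ≥
p1 = 0, p2 = 3 ↦ 0  <
p1 = 1, p2 = 0 ↦ 3  ≥
p1 = 1, p2 = 1 ↦ 3  ≥
p1 = 1, p2 = 2 ↦ 3  ≥
p1 = 1, p2 = 3 ↦ 1  <
p1 = 2, p2 = 0 ↦ 3  ≥
p1 = 2, p2 = 1 ↦ 3  ≥
p1 = 2, p2 = 2 ↦ 3  ≥
p1 = 2, p2 = 3 ↦ 2  ≥
p1 = 3, p2 = 0 ↦ 3  ≥
p1 = 3, p2 = 1 ↦ 3  ≥
p1 = 3, p2 = 2 ↦ 3  ≥
p1 = 3, p2 = 3 ↦ 3  ≥
So 14 of the 16 assignments meet the threshold.

14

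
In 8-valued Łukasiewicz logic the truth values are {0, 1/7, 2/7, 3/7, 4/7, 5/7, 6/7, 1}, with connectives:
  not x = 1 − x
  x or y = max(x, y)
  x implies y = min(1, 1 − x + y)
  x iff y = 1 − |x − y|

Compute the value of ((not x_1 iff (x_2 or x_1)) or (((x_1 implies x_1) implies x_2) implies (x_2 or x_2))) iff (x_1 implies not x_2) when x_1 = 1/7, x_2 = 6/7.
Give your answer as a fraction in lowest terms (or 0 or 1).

not x_1 = not 1/7 = 6/7
x_2 or x_1 = 6/7 or 1/7 = 6/7
not x_1 iff (x_2 or x_1) = 6/7 iff 6/7 = 1
x_1 implies x_1 = 1/7 implies 1/7 = 1
(x_1 implies x_1) implies x_2 = 1 implies 6/7 = 6/7
x_2 or x_2 = 6/7 or 6/7 = 6/7
((x_1 implies x_1) implies x_2) implies (x_2 or x_2) = 6/7 implies 6/7 = 1
(not x_1 iff (x_2 or x_1)) or (((x_1 implies x_1) implies x_2) implies (x_2 or x_2)) = 1 or 1 = 1
not x_2 = not 6/7 = 1/7
x_1 implies not x_2 = 1/7 implies 1/7 = 1
((not x_1 iff (x_2 or x_1)) or (((x_1 implies x_1) implies x_2) implies (x_2 or x_2))) iff (x_1 implies not x_2) = 1 iff 1 = 1

1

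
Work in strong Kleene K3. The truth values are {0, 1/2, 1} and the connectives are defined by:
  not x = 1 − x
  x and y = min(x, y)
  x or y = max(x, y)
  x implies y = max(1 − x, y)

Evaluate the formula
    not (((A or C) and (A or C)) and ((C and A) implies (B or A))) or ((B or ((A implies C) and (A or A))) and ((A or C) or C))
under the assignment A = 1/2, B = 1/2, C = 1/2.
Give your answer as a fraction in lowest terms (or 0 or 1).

1/2

A or C = 1/2 or 1/2 = 1/2
A or C = 1/2 or 1/2 = 1/2
(A or C) and (A or C) = 1/2 and 1/2 = 1/2
C and A = 1/2 and 1/2 = 1/2
B or A = 1/2 or 1/2 = 1/2
(C and A) implies (B or A) = 1/2 implies 1/2 = 1/2
((A or C) and (A or C)) and ((C and A) implies (B or A)) = 1/2 and 1/2 = 1/2
not (((A or C) and (A or C)) and ((C and A) implies (B or A))) = not 1/2 = 1/2
A implies C = 1/2 implies 1/2 = 1/2
A or A = 1/2 or 1/2 = 1/2
(A implies C) and (A or A) = 1/2 and 1/2 = 1/2
B or ((A implies C) and (A or A)) = 1/2 or 1/2 = 1/2
A or C = 1/2 or 1/2 = 1/2
(A or C) or C = 1/2 or 1/2 = 1/2
(B or ((A implies C) and (A or A))) and ((A or C) or C) = 1/2 and 1/2 = 1/2
not (((A or C) and (A or C)) and ((C and A) implies (B or A))) or ((B or ((A implies C) and (A or A))) and ((A or C) or C)) = 1/2 or 1/2 = 1/2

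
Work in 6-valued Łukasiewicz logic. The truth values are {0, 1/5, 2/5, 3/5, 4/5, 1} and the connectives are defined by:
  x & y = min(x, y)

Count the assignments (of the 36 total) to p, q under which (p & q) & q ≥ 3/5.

9

value 1: 1 assignment (counts)
value 4/5: 3 assignments (counts)
value 3/5: 5 assignments (counts)
value 2/5: 7 assignments
value 1/5: 9 assignments
value 0: 11 assignments
So 9 of the 36 assignments meet the threshold.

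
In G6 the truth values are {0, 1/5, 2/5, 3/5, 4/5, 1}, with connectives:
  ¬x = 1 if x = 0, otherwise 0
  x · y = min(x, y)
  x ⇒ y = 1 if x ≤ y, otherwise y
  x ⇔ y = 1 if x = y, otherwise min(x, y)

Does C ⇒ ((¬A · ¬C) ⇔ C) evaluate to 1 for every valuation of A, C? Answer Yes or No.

Counterexample: take A = 0, C = 1/5.
¬A = ¬0 = 1
¬C = ¬1/5 = 0
¬A · ¬C = 1 · 0 = 0
(¬A · ¬C) ⇔ C = 0 ⇔ 1/5 = 0
C ⇒ ((¬A · ¬C) ⇔ C) = 1/5 ⇒ 0 = 0
This gives 0 ≠ 1.

No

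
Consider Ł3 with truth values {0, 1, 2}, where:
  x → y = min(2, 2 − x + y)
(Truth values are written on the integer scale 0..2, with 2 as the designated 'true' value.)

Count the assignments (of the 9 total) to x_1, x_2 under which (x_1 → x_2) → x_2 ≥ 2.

5

x_1 = 0, x_2 = 0 ↦ 0  <
x_1 = 0, x_2 = 1 ↦ 1  <
x_1 = 0, x_2 = 2 ↦ 2  ≥
x_1 = 1, x_2 = 0 ↦ 1  <
x_1 = 1, x_2 = 1 ↦ 1  <
x_1 = 1, x_2 = 2 ↦ 2  ≥
x_1 = 2, x_2 = 0 ↦ 2  ≥
x_1 = 2, x_2 = 1 ↦ 2  ≥
x_1 = 2, x_2 = 2 ↦ 2  ≥
So 5 of the 9 assignments meet the threshold.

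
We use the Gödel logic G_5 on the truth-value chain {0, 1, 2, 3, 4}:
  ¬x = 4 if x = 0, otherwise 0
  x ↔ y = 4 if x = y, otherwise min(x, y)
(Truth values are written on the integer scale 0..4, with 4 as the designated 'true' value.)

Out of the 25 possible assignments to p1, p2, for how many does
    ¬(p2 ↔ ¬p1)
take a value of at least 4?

17

value 4: 17 assignments (counts)
value 0: 8 assignments
So 17 of the 25 assignments meet the threshold.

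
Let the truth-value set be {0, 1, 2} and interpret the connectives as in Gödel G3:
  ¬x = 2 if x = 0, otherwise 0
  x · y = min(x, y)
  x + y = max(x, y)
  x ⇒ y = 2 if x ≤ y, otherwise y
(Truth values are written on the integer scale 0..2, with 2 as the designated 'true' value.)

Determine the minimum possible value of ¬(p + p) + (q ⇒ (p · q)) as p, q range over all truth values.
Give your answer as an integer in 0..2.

1

Take p = 1, q = 2:
p + p = 1 + 1 = 1
¬(p + p) = ¬1 = 0
p · q = 1 · 2 = 1
q ⇒ (p · q) = 2 ⇒ 1 = 1
¬(p + p) + (q ⇒ (p · q)) = 0 + 1 = 1
No assignment yields a value below 1, so this is the minimum.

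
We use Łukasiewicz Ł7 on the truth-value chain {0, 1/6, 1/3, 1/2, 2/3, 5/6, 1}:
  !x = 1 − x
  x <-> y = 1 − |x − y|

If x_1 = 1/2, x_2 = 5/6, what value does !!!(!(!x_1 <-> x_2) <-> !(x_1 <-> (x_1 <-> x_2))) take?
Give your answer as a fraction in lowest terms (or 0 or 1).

!x_1 = !1/2 = 1/2
!x_1 <-> x_2 = 1/2 <-> 5/6 = 2/3
!(!x_1 <-> x_2) = !2/3 = 1/3
x_1 <-> x_2 = 1/2 <-> 5/6 = 2/3
x_1 <-> (x_1 <-> x_2) = 1/2 <-> 2/3 = 5/6
!(x_1 <-> (x_1 <-> x_2)) = !5/6 = 1/6
!(!x_1 <-> x_2) <-> !(x_1 <-> (x_1 <-> x_2)) = 1/3 <-> 1/6 = 5/6
!(!(!x_1 <-> x_2) <-> !(x_1 <-> (x_1 <-> x_2))) = !5/6 = 1/6
!!(!(!x_1 <-> x_2) <-> !(x_1 <-> (x_1 <-> x_2))) = !1/6 = 5/6
!!!(!(!x_1 <-> x_2) <-> !(x_1 <-> (x_1 <-> x_2))) = !5/6 = 1/6

1/6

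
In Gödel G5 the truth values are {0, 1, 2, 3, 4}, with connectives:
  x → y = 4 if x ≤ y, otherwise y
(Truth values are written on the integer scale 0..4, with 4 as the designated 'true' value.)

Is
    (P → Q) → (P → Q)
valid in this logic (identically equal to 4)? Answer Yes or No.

At P = 2, Q = 0, for instance:
P → Q = 2 → 0 = 0
(P → Q) → (P → Q) = 0 → 0 = 4
and checking the remaining 24 assignments likewise gives ≥ 4 in every case.

Yes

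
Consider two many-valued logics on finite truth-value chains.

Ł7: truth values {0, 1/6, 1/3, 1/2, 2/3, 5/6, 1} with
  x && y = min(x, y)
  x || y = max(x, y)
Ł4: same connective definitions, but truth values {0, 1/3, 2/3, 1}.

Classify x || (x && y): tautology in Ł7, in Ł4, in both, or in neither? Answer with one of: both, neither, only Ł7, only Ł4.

In Ł7: at x = 0, y = 0 the value is 0 — not a tautology.
In Ł4: at x = 0, y = 0 the value is 0 — not a tautology.

neither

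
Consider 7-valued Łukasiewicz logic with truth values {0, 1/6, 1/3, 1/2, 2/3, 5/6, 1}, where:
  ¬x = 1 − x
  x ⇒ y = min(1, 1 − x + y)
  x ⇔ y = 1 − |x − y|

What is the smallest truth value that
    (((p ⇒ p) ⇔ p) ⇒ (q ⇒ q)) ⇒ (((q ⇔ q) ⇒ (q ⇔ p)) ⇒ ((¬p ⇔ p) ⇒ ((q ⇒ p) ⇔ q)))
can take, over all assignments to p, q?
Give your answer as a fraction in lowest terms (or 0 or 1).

Take p = 1/2, q = 0:
p ⇒ p = 1/2 ⇒ 1/2 = 1
(p ⇒ p) ⇔ p = 1 ⇔ 1/2 = 1/2
q ⇒ q = 0 ⇒ 0 = 1
((p ⇒ p) ⇔ p) ⇒ (q ⇒ q) = 1/2 ⇒ 1 = 1
q ⇔ q = 0 ⇔ 0 = 1
q ⇔ p = 0 ⇔ 1/2 = 1/2
(q ⇔ q) ⇒ (q ⇔ p) = 1 ⇒ 1/2 = 1/2
¬p = ¬1/2 = 1/2
¬p ⇔ p = 1/2 ⇔ 1/2 = 1
q ⇒ p = 0 ⇒ 1/2 = 1
(q ⇒ p) ⇔ q = 1 ⇔ 0 = 0
(¬p ⇔ p) ⇒ ((q ⇒ p) ⇔ q) = 1 ⇒ 0 = 0
((q ⇔ q) ⇒ (q ⇔ p)) ⇒ ((¬p ⇔ p) ⇒ ((q ⇒ p) ⇔ q)) = 1/2 ⇒ 0 = 1/2
(((p ⇒ p) ⇔ p) ⇒ (q ⇒ q)) ⇒ (((q ⇔ q) ⇒ (q ⇔ p)) ⇒ ((¬p ⇔ p) ⇒ ((q ⇒ p) ⇔ q))) = 1 ⇒ 1/2 = 1/2
No assignment yields a value below 1/2, so this is the minimum.

1/2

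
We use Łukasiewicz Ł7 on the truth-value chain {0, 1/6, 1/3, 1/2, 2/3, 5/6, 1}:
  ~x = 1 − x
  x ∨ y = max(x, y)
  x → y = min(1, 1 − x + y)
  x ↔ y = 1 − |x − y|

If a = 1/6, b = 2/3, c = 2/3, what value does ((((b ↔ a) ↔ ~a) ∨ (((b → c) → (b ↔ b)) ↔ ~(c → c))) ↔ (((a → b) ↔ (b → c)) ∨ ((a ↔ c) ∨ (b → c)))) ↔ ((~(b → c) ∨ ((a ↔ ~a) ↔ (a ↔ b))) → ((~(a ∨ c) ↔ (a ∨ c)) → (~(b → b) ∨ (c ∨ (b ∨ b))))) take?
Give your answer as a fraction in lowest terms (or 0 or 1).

b ↔ a = 2/3 ↔ 1/6 = 1/2
~a = ~1/6 = 5/6
(b ↔ a) ↔ ~a = 1/2 ↔ 5/6 = 2/3
b → c = 2/3 → 2/3 = 1
b ↔ b = 2/3 ↔ 2/3 = 1
(b → c) → (b ↔ b) = 1 → 1 = 1
c → c = 2/3 → 2/3 = 1
~(c → c) = ~1 = 0
((b → c) → (b ↔ b)) ↔ ~(c → c) = 1 ↔ 0 = 0
((b ↔ a) ↔ ~a) ∨ (((b → c) → (b ↔ b)) ↔ ~(c → c)) = 2/3 ∨ 0 = 2/3
a → b = 1/6 → 2/3 = 1
b → c = 2/3 → 2/3 = 1
(a → b) ↔ (b → c) = 1 ↔ 1 = 1
a ↔ c = 1/6 ↔ 2/3 = 1/2
b → c = 2/3 → 2/3 = 1
(a ↔ c) ∨ (b → c) = 1/2 ∨ 1 = 1
((a → b) ↔ (b → c)) ∨ ((a ↔ c) ∨ (b → c)) = 1 ∨ 1 = 1
(((b ↔ a) ↔ ~a) ∨ (((b → c) → (b ↔ b)) ↔ ~(c → c))) ↔ (((a → b) ↔ (b → c)) ∨ ((a ↔ c) ∨ (b → c))) = 2/3 ↔ 1 = 2/3
b → c = 2/3 → 2/3 = 1
~(b → c) = ~1 = 0
~a = ~1/6 = 5/6
a ↔ ~a = 1/6 ↔ 5/6 = 1/3
a ↔ b = 1/6 ↔ 2/3 = 1/2
(a ↔ ~a) ↔ (a ↔ b) = 1/3 ↔ 1/2 = 5/6
~(b → c) ∨ ((a ↔ ~a) ↔ (a ↔ b)) = 0 ∨ 5/6 = 5/6
a ∨ c = 1/6 ∨ 2/3 = 2/3
~(a ∨ c) = ~2/3 = 1/3
a ∨ c = 1/6 ∨ 2/3 = 2/3
~(a ∨ c) ↔ (a ∨ c) = 1/3 ↔ 2/3 = 2/3
b → b = 2/3 → 2/3 = 1
~(b → b) = ~1 = 0
b ∨ b = 2/3 ∨ 2/3 = 2/3
c ∨ (b ∨ b) = 2/3 ∨ 2/3 = 2/3
~(b → b) ∨ (c ∨ (b ∨ b)) = 0 ∨ 2/3 = 2/3
(~(a ∨ c) ↔ (a ∨ c)) → (~(b → b) ∨ (c ∨ (b ∨ b))) = 2/3 → 2/3 = 1
(~(b → c) ∨ ((a ↔ ~a) ↔ (a ↔ b))) → ((~(a ∨ c) ↔ (a ∨ c)) → (~(b → b) ∨ (c ∨ (b ∨ b)))) = 5/6 → 1 = 1
((((b ↔ a) ↔ ~a) ∨ (((b → c) → (b ↔ b)) ↔ ~(c → c))) ↔ (((a → b) ↔ (b → c)) ∨ ((a ↔ c) ∨ (b → c)))) ↔ ((~(b → c) ∨ ((a ↔ ~a) ↔ (a ↔ b))) → ((~(a ∨ c) ↔ (a ∨ c)) → (~(b → b) ∨ (c ∨ (b ∨ b))))) = 2/3 ↔ 1 = 2/3

2/3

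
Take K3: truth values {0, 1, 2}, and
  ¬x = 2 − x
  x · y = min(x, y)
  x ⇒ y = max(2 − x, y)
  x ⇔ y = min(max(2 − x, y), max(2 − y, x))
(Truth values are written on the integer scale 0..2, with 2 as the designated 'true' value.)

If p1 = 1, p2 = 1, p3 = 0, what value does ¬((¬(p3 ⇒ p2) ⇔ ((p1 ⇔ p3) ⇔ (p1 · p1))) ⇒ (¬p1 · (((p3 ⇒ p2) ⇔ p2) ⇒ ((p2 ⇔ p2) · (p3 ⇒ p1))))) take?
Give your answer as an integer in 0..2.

1

p3 ⇒ p2 = 0 ⇒ 1 = 2
¬(p3 ⇒ p2) = ¬2 = 0
p1 ⇔ p3 = 1 ⇔ 0 = 1
p1 · p1 = 1 · 1 = 1
(p1 ⇔ p3) ⇔ (p1 · p1) = 1 ⇔ 1 = 1
¬(p3 ⇒ p2) ⇔ ((p1 ⇔ p3) ⇔ (p1 · p1)) = 0 ⇔ 1 = 1
¬p1 = ¬1 = 1
p3 ⇒ p2 = 0 ⇒ 1 = 2
(p3 ⇒ p2) ⇔ p2 = 2 ⇔ 1 = 1
p2 ⇔ p2 = 1 ⇔ 1 = 1
p3 ⇒ p1 = 0 ⇒ 1 = 2
(p2 ⇔ p2) · (p3 ⇒ p1) = 1 · 2 = 1
((p3 ⇒ p2) ⇔ p2) ⇒ ((p2 ⇔ p2) · (p3 ⇒ p1)) = 1 ⇒ 1 = 1
¬p1 · (((p3 ⇒ p2) ⇔ p2) ⇒ ((p2 ⇔ p2) · (p3 ⇒ p1))) = 1 · 1 = 1
(¬(p3 ⇒ p2) ⇔ ((p1 ⇔ p3) ⇔ (p1 · p1))) ⇒ (¬p1 · (((p3 ⇒ p2) ⇔ p2) ⇒ ((p2 ⇔ p2) · (p3 ⇒ p1)))) = 1 ⇒ 1 = 1
¬((¬(p3 ⇒ p2) ⇔ ((p1 ⇔ p3) ⇔ (p1 · p1))) ⇒ (¬p1 · (((p3 ⇒ p2) ⇔ p2) ⇒ ((p2 ⇔ p2) · (p3 ⇒ p1))))) = ¬1 = 1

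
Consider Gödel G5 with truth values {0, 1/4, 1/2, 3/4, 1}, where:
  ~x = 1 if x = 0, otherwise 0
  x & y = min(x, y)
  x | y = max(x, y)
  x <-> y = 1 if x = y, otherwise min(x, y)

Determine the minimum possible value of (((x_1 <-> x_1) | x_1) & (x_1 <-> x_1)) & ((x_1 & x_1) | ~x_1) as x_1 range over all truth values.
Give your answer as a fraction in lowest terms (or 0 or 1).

Take x_1 = 1/4:
x_1 <-> x_1 = 1/4 <-> 1/4 = 1
(x_1 <-> x_1) | x_1 = 1 | 1/4 = 1
x_1 <-> x_1 = 1/4 <-> 1/4 = 1
((x_1 <-> x_1) | x_1) & (x_1 <-> x_1) = 1 & 1 = 1
x_1 & x_1 = 1/4 & 1/4 = 1/4
~x_1 = ~1/4 = 0
(x_1 & x_1) | ~x_1 = 1/4 | 0 = 1/4
(((x_1 <-> x_1) | x_1) & (x_1 <-> x_1)) & ((x_1 & x_1) | ~x_1) = 1 & 1/4 = 1/4
No assignment yields a value below 1/4, so this is the minimum.

1/4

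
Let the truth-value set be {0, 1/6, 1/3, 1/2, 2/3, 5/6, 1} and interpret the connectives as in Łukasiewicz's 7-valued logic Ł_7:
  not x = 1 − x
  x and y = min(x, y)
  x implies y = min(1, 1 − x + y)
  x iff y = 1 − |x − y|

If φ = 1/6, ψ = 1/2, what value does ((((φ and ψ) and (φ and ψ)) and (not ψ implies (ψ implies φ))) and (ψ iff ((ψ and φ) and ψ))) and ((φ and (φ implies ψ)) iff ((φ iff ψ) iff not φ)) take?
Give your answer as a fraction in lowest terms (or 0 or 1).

1/6

φ and ψ = 1/6 and 1/2 = 1/6
φ and ψ = 1/6 and 1/2 = 1/6
(φ and ψ) and (φ and ψ) = 1/6 and 1/6 = 1/6
not ψ = not 1/2 = 1/2
ψ implies φ = 1/2 implies 1/6 = 2/3
not ψ implies (ψ implies φ) = 1/2 implies 2/3 = 1
((φ and ψ) and (φ and ψ)) and (not ψ implies (ψ implies φ)) = 1/6 and 1 = 1/6
ψ and φ = 1/2 and 1/6 = 1/6
(ψ and φ) and ψ = 1/6 and 1/2 = 1/6
ψ iff ((ψ and φ) and ψ) = 1/2 iff 1/6 = 2/3
(((φ and ψ) and (φ and ψ)) and (not ψ implies (ψ implies φ))) and (ψ iff ((ψ and φ) and ψ)) = 1/6 and 2/3 = 1/6
φ implies ψ = 1/6 implies 1/2 = 1
φ and (φ implies ψ) = 1/6 and 1 = 1/6
φ iff ψ = 1/6 iff 1/2 = 2/3
not φ = not 1/6 = 5/6
(φ iff ψ) iff not φ = 2/3 iff 5/6 = 5/6
(φ and (φ implies ψ)) iff ((φ iff ψ) iff not φ) = 1/6 iff 5/6 = 1/3
((((φ and ψ) and (φ and ψ)) and (not ψ implies (ψ implies φ))) and (ψ iff ((ψ and φ) and ψ))) and ((φ and (φ implies ψ)) iff ((φ iff ψ) iff not φ)) = 1/6 and 1/3 = 1/6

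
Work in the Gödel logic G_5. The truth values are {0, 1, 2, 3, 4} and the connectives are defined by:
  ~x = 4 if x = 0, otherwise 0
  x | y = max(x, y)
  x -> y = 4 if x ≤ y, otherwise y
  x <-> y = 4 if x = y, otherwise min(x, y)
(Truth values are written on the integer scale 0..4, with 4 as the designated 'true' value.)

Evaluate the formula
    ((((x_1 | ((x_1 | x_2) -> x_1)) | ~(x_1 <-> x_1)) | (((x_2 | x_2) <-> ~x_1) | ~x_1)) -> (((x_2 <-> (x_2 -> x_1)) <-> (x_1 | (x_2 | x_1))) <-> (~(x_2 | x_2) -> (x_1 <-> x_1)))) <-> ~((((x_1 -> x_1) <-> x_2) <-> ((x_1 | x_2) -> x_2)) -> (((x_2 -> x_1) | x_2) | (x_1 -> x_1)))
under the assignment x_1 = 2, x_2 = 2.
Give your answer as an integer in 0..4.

x_1 | x_2 = 2 | 2 = 2
(x_1 | x_2) -> x_1 = 2 -> 2 = 4
x_1 | ((x_1 | x_2) -> x_1) = 2 | 4 = 4
x_1 <-> x_1 = 2 <-> 2 = 4
~(x_1 <-> x_1) = ~4 = 0
(x_1 | ((x_1 | x_2) -> x_1)) | ~(x_1 <-> x_1) = 4 | 0 = 4
x_2 | x_2 = 2 | 2 = 2
~x_1 = ~2 = 0
(x_2 | x_2) <-> ~x_1 = 2 <-> 0 = 0
~x_1 = ~2 = 0
((x_2 | x_2) <-> ~x_1) | ~x_1 = 0 | 0 = 0
((x_1 | ((x_1 | x_2) -> x_1)) | ~(x_1 <-> x_1)) | (((x_2 | x_2) <-> ~x_1) | ~x_1) = 4 | 0 = 4
x_2 -> x_1 = 2 -> 2 = 4
x_2 <-> (x_2 -> x_1) = 2 <-> 4 = 2
x_2 | x_1 = 2 | 2 = 2
x_1 | (x_2 | x_1) = 2 | 2 = 2
(x_2 <-> (x_2 -> x_1)) <-> (x_1 | (x_2 | x_1)) = 2 <-> 2 = 4
x_2 | x_2 = 2 | 2 = 2
~(x_2 | x_2) = ~2 = 0
x_1 <-> x_1 = 2 <-> 2 = 4
~(x_2 | x_2) -> (x_1 <-> x_1) = 0 -> 4 = 4
((x_2 <-> (x_2 -> x_1)) <-> (x_1 | (x_2 | x_1))) <-> (~(x_2 | x_2) -> (x_1 <-> x_1)) = 4 <-> 4 = 4
(((x_1 | ((x_1 | x_2) -> x_1)) | ~(x_1 <-> x_1)) | (((x_2 | x_2) <-> ~x_1) | ~x_1)) -> (((x_2 <-> (x_2 -> x_1)) <-> (x_1 | (x_2 | x_1))) <-> (~(x_2 | x_2) -> (x_1 <-> x_1))) = 4 -> 4 = 4
x_1 -> x_1 = 2 -> 2 = 4
(x_1 -> x_1) <-> x_2 = 4 <-> 2 = 2
x_1 | x_2 = 2 | 2 = 2
(x_1 | x_2) -> x_2 = 2 -> 2 = 4
((x_1 -> x_1) <-> x_2) <-> ((x_1 | x_2) -> x_2) = 2 <-> 4 = 2
x_2 -> x_1 = 2 -> 2 = 4
(x_2 -> x_1) | x_2 = 4 | 2 = 4
x_1 -> x_1 = 2 -> 2 = 4
((x_2 -> x_1) | x_2) | (x_1 -> x_1) = 4 | 4 = 4
(((x_1 -> x_1) <-> x_2) <-> ((x_1 | x_2) -> x_2)) -> (((x_2 -> x_1) | x_2) | (x_1 -> x_1)) = 2 -> 4 = 4
~((((x_1 -> x_1) <-> x_2) <-> ((x_1 | x_2) -> x_2)) -> (((x_2 -> x_1) | x_2) | (x_1 -> x_1))) = ~4 = 0
((((x_1 | ((x_1 | x_2) -> x_1)) | ~(x_1 <-> x_1)) | (((x_2 | x_2) <-> ~x_1) | ~x_1)) -> (((x_2 <-> (x_2 -> x_1)) <-> (x_1 | (x_2 | x_1))) <-> (~(x_2 | x_2) -> (x_1 <-> x_1)))) <-> ~((((x_1 -> x_1) <-> x_2) <-> ((x_1 | x_2) -> x_2)) -> (((x_2 -> x_1) | x_2) | (x_1 -> x_1))) = 4 <-> 0 = 0

0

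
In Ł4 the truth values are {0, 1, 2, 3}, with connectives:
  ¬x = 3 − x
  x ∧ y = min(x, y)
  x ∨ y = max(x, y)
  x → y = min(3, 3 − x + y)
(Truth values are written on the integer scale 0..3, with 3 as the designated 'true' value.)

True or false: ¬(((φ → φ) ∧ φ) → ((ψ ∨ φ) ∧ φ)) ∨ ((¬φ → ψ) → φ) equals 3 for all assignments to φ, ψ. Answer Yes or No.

No

Counterexample: take φ = 0, ψ = 1.
φ → φ = 0 → 0 = 3
(φ → φ) ∧ φ = 3 ∧ 0 = 0
ψ ∨ φ = 1 ∨ 0 = 1
(ψ ∨ φ) ∧ φ = 1 ∧ 0 = 0
((φ → φ) ∧ φ) → ((ψ ∨ φ) ∧ φ) = 0 → 0 = 3
¬(((φ → φ) ∧ φ) → ((ψ ∨ φ) ∧ φ)) = ¬3 = 0
¬φ = ¬0 = 3
¬φ → ψ = 3 → 1 = 1
(¬φ → ψ) → φ = 1 → 0 = 2
¬(((φ → φ) ∧ φ) → ((ψ ∨ φ) ∧ φ)) ∨ ((¬φ → ψ) → φ) = 0 ∨ 2 = 2
This gives 2 ≠ 3.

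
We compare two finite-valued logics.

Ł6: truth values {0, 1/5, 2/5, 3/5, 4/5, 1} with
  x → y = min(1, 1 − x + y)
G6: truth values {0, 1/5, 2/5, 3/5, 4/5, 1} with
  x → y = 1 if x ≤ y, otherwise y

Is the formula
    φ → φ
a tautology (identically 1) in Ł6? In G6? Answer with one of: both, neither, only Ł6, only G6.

In Ł6: every assignment gives 1 — tautology.
In G6: every assignment gives 1 — tautology.

both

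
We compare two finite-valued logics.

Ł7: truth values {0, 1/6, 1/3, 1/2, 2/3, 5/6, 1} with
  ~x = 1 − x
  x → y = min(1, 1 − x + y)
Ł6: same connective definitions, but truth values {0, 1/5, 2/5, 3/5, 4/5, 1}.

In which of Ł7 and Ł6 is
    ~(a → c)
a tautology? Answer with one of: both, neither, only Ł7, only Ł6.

neither

In Ł7: at a = 0, c = 0 the value is 0 — not a tautology.
In Ł6: at a = 0, c = 0 the value is 0 — not a tautology.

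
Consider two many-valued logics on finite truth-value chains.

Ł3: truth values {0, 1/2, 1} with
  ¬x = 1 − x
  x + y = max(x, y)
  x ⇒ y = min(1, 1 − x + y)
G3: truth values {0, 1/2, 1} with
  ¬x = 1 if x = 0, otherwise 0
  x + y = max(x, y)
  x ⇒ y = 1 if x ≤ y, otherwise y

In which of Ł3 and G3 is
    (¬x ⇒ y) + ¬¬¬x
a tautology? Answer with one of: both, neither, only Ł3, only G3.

only G3

In Ł3: at x = 1/2, y = 0 the value is 1/2 — not a tautology.
In G3: every assignment gives 1 — tautology.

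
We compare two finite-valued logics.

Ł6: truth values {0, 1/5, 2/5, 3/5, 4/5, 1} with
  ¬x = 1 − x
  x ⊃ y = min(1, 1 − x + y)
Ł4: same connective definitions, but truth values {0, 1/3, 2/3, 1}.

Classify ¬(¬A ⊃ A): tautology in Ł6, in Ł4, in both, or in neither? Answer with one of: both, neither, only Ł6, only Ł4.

neither

In Ł6: at A = 1/5 the value is 3/5 — not a tautology.
In Ł4: at A = 1/3 the value is 1/3 — not a tautology.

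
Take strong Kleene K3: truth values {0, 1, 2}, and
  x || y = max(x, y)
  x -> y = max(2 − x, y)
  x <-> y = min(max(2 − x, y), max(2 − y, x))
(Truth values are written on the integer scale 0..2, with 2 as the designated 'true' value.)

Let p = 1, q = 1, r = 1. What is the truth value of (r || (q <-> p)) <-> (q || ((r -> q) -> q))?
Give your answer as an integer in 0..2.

q <-> p = 1 <-> 1 = 1
r || (q <-> p) = 1 || 1 = 1
r -> q = 1 -> 1 = 1
(r -> q) -> q = 1 -> 1 = 1
q || ((r -> q) -> q) = 1 || 1 = 1
(r || (q <-> p)) <-> (q || ((r -> q) -> q)) = 1 <-> 1 = 1

1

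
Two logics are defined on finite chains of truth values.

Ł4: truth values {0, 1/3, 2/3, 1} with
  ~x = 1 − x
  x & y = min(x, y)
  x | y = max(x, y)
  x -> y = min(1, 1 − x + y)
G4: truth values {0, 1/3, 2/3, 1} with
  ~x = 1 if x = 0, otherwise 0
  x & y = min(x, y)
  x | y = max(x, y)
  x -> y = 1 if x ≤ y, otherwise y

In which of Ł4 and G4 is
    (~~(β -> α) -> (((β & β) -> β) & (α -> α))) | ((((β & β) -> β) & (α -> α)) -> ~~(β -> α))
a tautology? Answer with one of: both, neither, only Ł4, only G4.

both

In Ł4: every assignment gives 1 — tautology.
In G4: every assignment gives 1 — tautology.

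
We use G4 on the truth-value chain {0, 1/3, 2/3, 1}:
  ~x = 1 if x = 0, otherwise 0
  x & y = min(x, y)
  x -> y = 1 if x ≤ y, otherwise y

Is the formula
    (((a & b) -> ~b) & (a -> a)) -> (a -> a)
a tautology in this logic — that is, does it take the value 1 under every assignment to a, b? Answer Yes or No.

a = 0, b = 0 ↦ 1
a = 0, b = 1/3 ↦ 1
a = 0, b = 2/3 ↦ 1
a = 0, b = 1 ↦ 1
a = 1/3, b = 0 ↦ 1
a = 1/3, b = 1/3 ↦ 1
a = 1/3, b = 2/3 ↦ 1
a = 1/3, b = 1 ↦ 1
a = 2/3, b = 0 ↦ 1
a = 2/3, b = 1/3 ↦ 1
a = 2/3, b = 2/3 ↦ 1
a = 2/3, b = 1 ↦ 1
a = 1, b = 0 ↦ 1
a = 1, b = 1/3 ↦ 1
a = 1, b = 2/3 ↦ 1
a = 1, b = 1 ↦ 1
Every assignment gives a value ≥ 1.

Yes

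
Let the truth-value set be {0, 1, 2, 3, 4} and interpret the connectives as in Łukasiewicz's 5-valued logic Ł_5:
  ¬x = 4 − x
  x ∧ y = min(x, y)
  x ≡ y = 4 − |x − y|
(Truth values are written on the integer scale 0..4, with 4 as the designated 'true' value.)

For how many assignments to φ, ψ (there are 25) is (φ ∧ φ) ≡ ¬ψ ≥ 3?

value 4: 5 assignments (counts)
value 3: 8 assignments (counts)
value 2: 6 assignments
value 1: 4 assignments
value 0: 2 assignments
So 13 of the 25 assignments meet the threshold.

13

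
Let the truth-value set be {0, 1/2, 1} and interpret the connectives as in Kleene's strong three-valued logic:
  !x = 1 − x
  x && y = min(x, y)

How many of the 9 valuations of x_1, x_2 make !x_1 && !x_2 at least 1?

1

x_1 = 0, x_2 = 0 ↦ 1  ≥
x_1 = 0, x_2 = 1/2 ↦ 1/2  <
x_1 = 0, x_2 = 1 ↦ 0  <
x_1 = 1/2, x_2 = 0 ↦ 1/2  <
x_1 = 1/2, x_2 = 1/2 ↦ 1/2  <
x_1 = 1/2, x_2 = 1 ↦ 0  <
x_1 = 1, x_2 = 0 ↦ 0  <
x_1 = 1, x_2 = 1/2 ↦ 0  <
x_1 = 1, x_2 = 1 ↦ 0  <
So 1 of the 9 assignments meets the threshold.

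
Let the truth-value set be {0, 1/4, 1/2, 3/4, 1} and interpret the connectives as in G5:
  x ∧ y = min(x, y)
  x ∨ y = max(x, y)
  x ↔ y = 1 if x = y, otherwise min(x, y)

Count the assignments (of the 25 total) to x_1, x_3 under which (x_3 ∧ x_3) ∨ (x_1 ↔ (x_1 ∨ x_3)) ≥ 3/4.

22

value 1: 19 assignments (counts)
value 3/4: 3 assignments (counts)
value 1/2: 2 assignments
value 1/4: 1 assignment
So 22 of the 25 assignments meet the threshold.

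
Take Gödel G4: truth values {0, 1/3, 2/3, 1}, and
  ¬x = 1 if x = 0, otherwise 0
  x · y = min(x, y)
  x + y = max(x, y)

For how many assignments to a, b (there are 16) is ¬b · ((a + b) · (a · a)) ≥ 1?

1

a = 0, b = 0 ↦ 0  <
a = 0, b = 1/3 ↦ 0  <
a = 0, b = 2/3 ↦ 0  <
a = 0, b = 1 ↦ 0  <
a = 1/3, b = 0 ↦ 1/3  <
a = 1/3, b = 1/3 ↦ 0  <
a = 1/3, b = 2/3 ↦ 0  <
a = 1/3, b = 1 ↦ 0  <
a = 2/3, b = 0 ↦ 2/3  <
a = 2/3, b = 1/3 ↦ 0  <
a = 2/3, b = 2/3 ↦ 0  <
a = 2/3, b = 1 ↦ 0  <
a = 1, b = 0 ↦ 1  ≥
a = 1, b = 1/3 ↦ 0  <
a = 1, b = 2/3 ↦ 0  <
a = 1, b = 1 ↦ 0  <
So 1 of the 16 assignments meets the threshold.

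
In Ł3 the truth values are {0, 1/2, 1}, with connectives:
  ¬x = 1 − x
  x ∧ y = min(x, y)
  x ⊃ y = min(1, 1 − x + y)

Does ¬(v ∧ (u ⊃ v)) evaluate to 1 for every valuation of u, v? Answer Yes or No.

No

Counterexample: take u = 0, v = 1/2.
u ⊃ v = 0 ⊃ 1/2 = 1
v ∧ (u ⊃ v) = 1/2 ∧ 1 = 1/2
¬(v ∧ (u ⊃ v)) = ¬1/2 = 1/2
This gives 1/2 ≠ 1.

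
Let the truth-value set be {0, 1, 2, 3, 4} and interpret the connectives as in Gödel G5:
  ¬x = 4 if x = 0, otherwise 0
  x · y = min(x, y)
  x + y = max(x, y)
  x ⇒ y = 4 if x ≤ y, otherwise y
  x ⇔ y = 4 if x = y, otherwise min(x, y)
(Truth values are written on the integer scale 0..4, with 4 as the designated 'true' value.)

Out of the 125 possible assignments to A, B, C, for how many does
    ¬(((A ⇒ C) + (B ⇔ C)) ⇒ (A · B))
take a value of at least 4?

value 4: 45 assignments (counts)
value 0: 80 assignments
So 45 of the 125 assignments meet the threshold.

45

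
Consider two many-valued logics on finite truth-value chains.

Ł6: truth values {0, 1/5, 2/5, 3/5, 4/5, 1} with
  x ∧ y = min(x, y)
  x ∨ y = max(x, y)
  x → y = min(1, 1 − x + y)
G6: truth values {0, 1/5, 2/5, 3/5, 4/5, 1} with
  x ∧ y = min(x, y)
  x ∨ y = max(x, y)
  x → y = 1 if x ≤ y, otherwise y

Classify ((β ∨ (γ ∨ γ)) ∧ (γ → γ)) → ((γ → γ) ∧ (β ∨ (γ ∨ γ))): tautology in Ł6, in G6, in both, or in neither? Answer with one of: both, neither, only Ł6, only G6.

both

In Ł6: every assignment gives 1 — tautology.
In G6: every assignment gives 1 — tautology.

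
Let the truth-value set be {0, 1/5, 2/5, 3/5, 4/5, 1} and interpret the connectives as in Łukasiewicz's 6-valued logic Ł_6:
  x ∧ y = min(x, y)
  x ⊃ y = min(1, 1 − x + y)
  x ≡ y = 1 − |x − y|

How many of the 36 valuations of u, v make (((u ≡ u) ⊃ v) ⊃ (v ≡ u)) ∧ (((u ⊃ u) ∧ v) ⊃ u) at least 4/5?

26

value 1: 21 assignments (counts)
value 4/5: 5 assignments (counts)
value 3/5: 4 assignments
value 2/5: 3 assignments
value 1/5: 2 assignments
value 0: 1 assignment
So 26 of the 36 assignments meet the threshold.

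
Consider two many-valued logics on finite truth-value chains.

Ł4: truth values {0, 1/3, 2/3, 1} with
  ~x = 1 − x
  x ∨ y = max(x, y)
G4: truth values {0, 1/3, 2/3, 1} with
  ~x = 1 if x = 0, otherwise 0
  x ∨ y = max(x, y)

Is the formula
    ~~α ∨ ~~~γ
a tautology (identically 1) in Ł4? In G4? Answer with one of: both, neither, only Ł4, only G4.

neither

In Ł4: at α = 0, γ = 1/3 the value is 2/3 — not a tautology.
In G4: at α = 0, γ = 1/3 the value is 0 — not a tautology.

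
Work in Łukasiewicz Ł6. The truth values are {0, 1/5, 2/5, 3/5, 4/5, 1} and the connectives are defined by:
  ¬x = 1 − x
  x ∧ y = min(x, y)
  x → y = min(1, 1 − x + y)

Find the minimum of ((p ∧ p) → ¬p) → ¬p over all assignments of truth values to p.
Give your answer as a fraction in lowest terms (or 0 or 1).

3/5

Take p = 2/5:
p ∧ p = 2/5 ∧ 2/5 = 2/5
¬p = ¬2/5 = 3/5
(p ∧ p) → ¬p = 2/5 → 3/5 = 1
¬p = ¬2/5 = 3/5
((p ∧ p) → ¬p) → ¬p = 1 → 3/5 = 3/5
No assignment yields a value below 3/5, so this is the minimum.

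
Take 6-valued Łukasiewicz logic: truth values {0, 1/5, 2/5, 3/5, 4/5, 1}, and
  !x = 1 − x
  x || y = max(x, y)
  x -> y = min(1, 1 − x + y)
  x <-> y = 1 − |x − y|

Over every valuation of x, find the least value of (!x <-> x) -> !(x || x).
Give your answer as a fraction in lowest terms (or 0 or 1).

Take x = 3/5:
!x = !3/5 = 2/5
!x <-> x = 2/5 <-> 3/5 = 4/5
x || x = 3/5 || 3/5 = 3/5
!(x || x) = !3/5 = 2/5
(!x <-> x) -> !(x || x) = 4/5 -> 2/5 = 3/5
No assignment yields a value below 3/5, so this is the minimum.

3/5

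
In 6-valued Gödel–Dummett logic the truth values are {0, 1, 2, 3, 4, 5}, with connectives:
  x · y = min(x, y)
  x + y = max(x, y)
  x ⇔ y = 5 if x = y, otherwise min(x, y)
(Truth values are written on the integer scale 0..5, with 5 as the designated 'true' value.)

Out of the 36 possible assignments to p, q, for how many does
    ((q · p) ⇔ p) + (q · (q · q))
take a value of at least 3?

value 5: 21 assignments (counts)
value 4: 1 assignment (counts)
value 3: 2 assignments (counts)
value 2: 3 assignments
value 1: 4 assignments
value 0: 5 assignments
So 24 of the 36 assignments meet the threshold.

24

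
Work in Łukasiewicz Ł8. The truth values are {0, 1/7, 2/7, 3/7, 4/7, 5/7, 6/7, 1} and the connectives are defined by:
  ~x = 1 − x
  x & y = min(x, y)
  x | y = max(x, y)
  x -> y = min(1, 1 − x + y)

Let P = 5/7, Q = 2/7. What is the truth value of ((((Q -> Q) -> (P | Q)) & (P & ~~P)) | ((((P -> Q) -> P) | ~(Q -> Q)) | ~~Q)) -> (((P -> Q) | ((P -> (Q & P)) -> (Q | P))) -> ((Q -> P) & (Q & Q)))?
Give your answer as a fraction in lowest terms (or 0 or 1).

Q -> Q = 2/7 -> 2/7 = 1
P | Q = 5/7 | 2/7 = 5/7
(Q -> Q) -> (P | Q) = 1 -> 5/7 = 5/7
~P = ~5/7 = 2/7
~~P = ~2/7 = 5/7
P & ~~P = 5/7 & 5/7 = 5/7
((Q -> Q) -> (P | Q)) & (P & ~~P) = 5/7 & 5/7 = 5/7
P -> Q = 5/7 -> 2/7 = 4/7
(P -> Q) -> P = 4/7 -> 5/7 = 1
Q -> Q = 2/7 -> 2/7 = 1
~(Q -> Q) = ~1 = 0
((P -> Q) -> P) | ~(Q -> Q) = 1 | 0 = 1
~Q = ~2/7 = 5/7
~~Q = ~5/7 = 2/7
(((P -> Q) -> P) | ~(Q -> Q)) | ~~Q = 1 | 2/7 = 1
(((Q -> Q) -> (P | Q)) & (P & ~~P)) | ((((P -> Q) -> P) | ~(Q -> Q)) | ~~Q) = 5/7 | 1 = 1
P -> Q = 5/7 -> 2/7 = 4/7
Q & P = 2/7 & 5/7 = 2/7
P -> (Q & P) = 5/7 -> 2/7 = 4/7
Q | P = 2/7 | 5/7 = 5/7
(P -> (Q & P)) -> (Q | P) = 4/7 -> 5/7 = 1
(P -> Q) | ((P -> (Q & P)) -> (Q | P)) = 4/7 | 1 = 1
Q -> P = 2/7 -> 5/7 = 1
Q & Q = 2/7 & 2/7 = 2/7
(Q -> P) & (Q & Q) = 1 & 2/7 = 2/7
((P -> Q) | ((P -> (Q & P)) -> (Q | P))) -> ((Q -> P) & (Q & Q)) = 1 -> 2/7 = 2/7
((((Q -> Q) -> (P | Q)) & (P & ~~P)) | ((((P -> Q) -> P) | ~(Q -> Q)) | ~~Q)) -> (((P -> Q) | ((P -> (Q & P)) -> (Q | P))) -> ((Q -> P) & (Q & Q))) = 1 -> 2/7 = 2/7

2/7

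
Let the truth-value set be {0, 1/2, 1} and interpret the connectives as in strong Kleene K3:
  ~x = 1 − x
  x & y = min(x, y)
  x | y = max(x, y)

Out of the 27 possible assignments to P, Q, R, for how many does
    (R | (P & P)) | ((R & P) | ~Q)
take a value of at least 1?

value 1: 19 assignments (counts)
value 1/2: 7 assignments
value 0: 1 assignment
So 19 of the 27 assignments meet the threshold.

19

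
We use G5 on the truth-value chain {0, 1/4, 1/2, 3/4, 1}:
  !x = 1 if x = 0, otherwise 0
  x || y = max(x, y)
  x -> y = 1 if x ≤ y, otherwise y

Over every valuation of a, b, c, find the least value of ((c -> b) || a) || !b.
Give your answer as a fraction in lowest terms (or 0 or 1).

Take a = 0, b = 1/4, c = 1/2:
c -> b = 1/2 -> 1/4 = 1/4
(c -> b) || a = 1/4 || 0 = 1/4
!b = !1/4 = 0
((c -> b) || a) || !b = 1/4 || 0 = 1/4
No assignment yields a value below 1/4, so this is the minimum.

1/4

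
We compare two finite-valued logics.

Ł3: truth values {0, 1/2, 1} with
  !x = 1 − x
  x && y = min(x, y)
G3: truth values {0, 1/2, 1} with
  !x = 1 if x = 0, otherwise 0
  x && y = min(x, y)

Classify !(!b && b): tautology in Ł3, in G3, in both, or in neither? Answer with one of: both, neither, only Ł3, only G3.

In Ł3: at b = 1/2 the value is 1/2 — not a tautology.
In G3: every assignment gives 1 — tautology.

only G3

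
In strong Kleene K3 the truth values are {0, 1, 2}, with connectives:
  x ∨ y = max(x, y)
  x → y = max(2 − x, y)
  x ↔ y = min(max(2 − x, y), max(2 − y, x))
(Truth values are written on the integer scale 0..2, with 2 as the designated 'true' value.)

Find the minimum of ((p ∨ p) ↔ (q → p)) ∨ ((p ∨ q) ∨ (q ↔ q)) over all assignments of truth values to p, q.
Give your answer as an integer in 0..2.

1

Take p = 0, q = 1:
p ∨ p = 0 ∨ 0 = 0
q → p = 1 → 0 = 1
(p ∨ p) ↔ (q → p) = 0 ↔ 1 = 1
p ∨ q = 0 ∨ 1 = 1
q ↔ q = 1 ↔ 1 = 1
(p ∨ q) ∨ (q ↔ q) = 1 ∨ 1 = 1
((p ∨ p) ↔ (q → p)) ∨ ((p ∨ q) ∨ (q ↔ q)) = 1 ∨ 1 = 1
No assignment yields a value below 1, so this is the minimum.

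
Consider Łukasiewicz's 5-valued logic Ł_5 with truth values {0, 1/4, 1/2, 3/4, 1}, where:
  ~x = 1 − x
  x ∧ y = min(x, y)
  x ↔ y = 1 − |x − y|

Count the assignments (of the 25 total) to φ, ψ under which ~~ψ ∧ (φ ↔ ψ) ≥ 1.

value 1: 1 assignment (counts)
value 3/4: 4 assignments
value 1/2: 7 assignments
value 1/4: 7 assignments
value 0: 6 assignments
So 1 of the 25 assignments meets the threshold.

1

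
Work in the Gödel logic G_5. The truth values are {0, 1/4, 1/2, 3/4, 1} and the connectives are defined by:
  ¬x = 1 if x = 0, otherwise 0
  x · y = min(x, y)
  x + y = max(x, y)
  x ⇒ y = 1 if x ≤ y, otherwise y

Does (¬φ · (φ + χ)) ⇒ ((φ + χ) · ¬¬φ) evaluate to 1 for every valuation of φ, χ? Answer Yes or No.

Counterexample: take φ = 0, χ = 1/4.
¬φ = ¬0 = 1
φ + χ = 0 + 1/4 = 1/4
¬φ · (φ + χ) = 1 · 1/4 = 1/4
φ + χ = 0 + 1/4 = 1/4
¬φ = ¬0 = 1
¬¬φ = ¬1 = 0
(φ + χ) · ¬¬φ = 1/4 · 0 = 0
(¬φ · (φ + χ)) ⇒ ((φ + χ) · ¬¬φ) = 1/4 ⇒ 0 = 0
This gives 0 ≠ 1.

No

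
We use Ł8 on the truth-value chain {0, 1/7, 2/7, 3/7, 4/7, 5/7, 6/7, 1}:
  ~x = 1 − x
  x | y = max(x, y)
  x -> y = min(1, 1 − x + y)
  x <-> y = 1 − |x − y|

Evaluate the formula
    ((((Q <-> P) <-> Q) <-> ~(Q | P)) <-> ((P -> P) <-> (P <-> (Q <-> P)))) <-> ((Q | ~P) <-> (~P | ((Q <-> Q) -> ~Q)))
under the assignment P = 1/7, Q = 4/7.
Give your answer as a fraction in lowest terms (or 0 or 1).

Q <-> P = 4/7 <-> 1/7 = 4/7
(Q <-> P) <-> Q = 4/7 <-> 4/7 = 1
Q | P = 4/7 | 1/7 = 4/7
~(Q | P) = ~4/7 = 3/7
((Q <-> P) <-> Q) <-> ~(Q | P) = 1 <-> 3/7 = 3/7
P -> P = 1/7 -> 1/7 = 1
Q <-> P = 4/7 <-> 1/7 = 4/7
P <-> (Q <-> P) = 1/7 <-> 4/7 = 4/7
(P -> P) <-> (P <-> (Q <-> P)) = 1 <-> 4/7 = 4/7
(((Q <-> P) <-> Q) <-> ~(Q | P)) <-> ((P -> P) <-> (P <-> (Q <-> P))) = 3/7 <-> 4/7 = 6/7
~P = ~1/7 = 6/7
Q | ~P = 4/7 | 6/7 = 6/7
~P = ~1/7 = 6/7
Q <-> Q = 4/7 <-> 4/7 = 1
~Q = ~4/7 = 3/7
(Q <-> Q) -> ~Q = 1 -> 3/7 = 3/7
~P | ((Q <-> Q) -> ~Q) = 6/7 | 3/7 = 6/7
(Q | ~P) <-> (~P | ((Q <-> Q) -> ~Q)) = 6/7 <-> 6/7 = 1
((((Q <-> P) <-> Q) <-> ~(Q | P)) <-> ((P -> P) <-> (P <-> (Q <-> P)))) <-> ((Q | ~P) <-> (~P | ((Q <-> Q) -> ~Q))) = 6/7 <-> 1 = 6/7

6/7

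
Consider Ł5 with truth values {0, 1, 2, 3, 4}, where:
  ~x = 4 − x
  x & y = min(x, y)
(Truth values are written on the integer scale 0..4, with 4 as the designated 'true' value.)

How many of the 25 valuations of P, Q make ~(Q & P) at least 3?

value 4: 9 assignments (counts)
value 3: 7 assignments (counts)
value 2: 5 assignments
value 1: 3 assignments
value 0: 1 assignment
So 16 of the 25 assignments meet the threshold.

16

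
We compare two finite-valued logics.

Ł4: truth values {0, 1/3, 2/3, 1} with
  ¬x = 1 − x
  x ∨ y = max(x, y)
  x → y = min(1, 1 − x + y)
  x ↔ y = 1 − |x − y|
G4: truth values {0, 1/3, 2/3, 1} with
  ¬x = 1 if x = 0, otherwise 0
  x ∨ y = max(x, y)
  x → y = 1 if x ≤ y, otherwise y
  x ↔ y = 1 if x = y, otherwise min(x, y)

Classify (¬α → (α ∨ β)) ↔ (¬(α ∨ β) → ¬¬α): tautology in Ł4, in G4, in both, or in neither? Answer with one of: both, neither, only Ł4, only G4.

only Ł4

In Ł4: every assignment gives 1 — tautology.
In G4: at α = 0, β = 1/3 the value is 1/3 — not a tautology.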